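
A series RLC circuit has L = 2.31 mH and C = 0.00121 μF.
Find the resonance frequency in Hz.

Step 1 — Resonance condition Im(Z)=0 gives ω₀ = 1/√(LC).
Step 2 — ω₀ = 1/√(0.00231·1.21e-09) = 5.981e+05 rad/s.
Step 3 — f₀ = ω₀/(2π) = 9.52e+04 Hz.

f₀ = 9.52e+04 Hz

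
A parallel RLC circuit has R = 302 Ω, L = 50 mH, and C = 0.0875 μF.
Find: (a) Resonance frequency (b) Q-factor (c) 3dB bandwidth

Step 1 — Resonance: ω₀ = 1/√(LC) = 1/√(0.05·8.75e-08) = 1.512e+04 rad/s.
Step 2 — f₀ = ω₀/(2π) = 2406 Hz.
Step 3 — Parallel Q: Q = R/(ω₀L) = 302/(1.512e+04·0.05) = 0.3995.
Step 4 — Bandwidth: Δω = ω₀/Q = 3.784e+04 rad/s; BW = Δω/(2π) = 6023 Hz.

(a) f₀ = 2406 Hz  (b) Q = 0.3995  (c) BW = 6023 Hz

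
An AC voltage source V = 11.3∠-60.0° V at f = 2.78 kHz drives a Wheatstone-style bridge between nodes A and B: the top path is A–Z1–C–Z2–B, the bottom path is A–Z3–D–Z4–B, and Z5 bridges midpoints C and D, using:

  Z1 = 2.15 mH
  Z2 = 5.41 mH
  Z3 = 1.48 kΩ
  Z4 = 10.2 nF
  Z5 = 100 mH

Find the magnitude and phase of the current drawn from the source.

Step 1 — Angular frequency: ω = 2π·f = 2π·2780 = 1.747e+04 rad/s.
Step 2 — Component impedances:
  Z1: Z = jωL = j·1.747e+04·0.00215 = 0 + j37.55 Ω
  Z2: Z = jωL = j·1.747e+04·0.00541 = 0 + j94.5 Ω
  Z3: Z = R = 1480 Ω
  Z4: Z = 1/(jωC) = -j/(ω·C) = 0 - j5613 Ω
  Z5: Z = jωL = j·1.747e+04·0.1 = 0 + j1747 Ω
Step 3 — Bridge requires nodal analysis (the Z5 bridge couples midpoints C and D, so the two paths cannot be reduced to a simple series/parallel combination). Setting node B to ground and injecting 1 A at node A, the 3-node admittance system at A, C, D solves to V_A = Z_AB = 0.006403 + j134.4 Ω = 134.4∠90.0° Ω.
Step 4 — Source phasor: V = 11.3∠-60.0° V = 5.65 - j9.786 V.
Step 5 — Ohm's law: I = V / Z_total = (5.65 - j9.786) / (0.006403 + j134.4) = -0.07281 - j0.04204 A.
Step 6 — Convert to polar: |I| = 0.08407 A, ∠I = -150.0°.

I = 0.08407∠-150.0° A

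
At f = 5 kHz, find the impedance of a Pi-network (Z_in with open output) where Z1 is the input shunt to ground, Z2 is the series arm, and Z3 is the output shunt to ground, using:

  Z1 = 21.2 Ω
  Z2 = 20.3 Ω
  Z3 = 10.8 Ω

Step 1 — Angular frequency: ω = 2π·f = 2π·5000 = 3.142e+04 rad/s.
Step 2 — Component impedances:
  Z1: Z = R = 21.2 Ω
  Z2: Z = R = 20.3 Ω
  Z3: Z = R = 10.8 Ω
Step 3 — With open output, the series arm Z2 and the output shunt Z3 appear in series to ground: Z2 + Z3 = 31.1 Ω.
Step 4 — Parallel with input shunt Z1: Z_in = Z1 || (Z2 + Z3) = 12.61 Ω = 12.61∠0.0° Ω.

Z = 12.61 Ω = 12.61∠0.0° Ω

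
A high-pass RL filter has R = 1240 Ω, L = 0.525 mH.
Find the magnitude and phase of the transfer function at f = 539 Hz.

Step 1 — Angular frequency: ω = 2π·539 = 3387 rad/s.
Step 2 — Transfer function: H(jω) = jωL/(R + jωL).
Step 3 — Numerator jωL = j·1.778; denominator R + jωL = 1240 + j1.778.
Step 4 — H = 2.056e-06 + j0.001434.
Step 5 — Magnitude: |H| = 0.001434 (-56.9 dB); phase: φ = 89.9°.

|H| = 0.001434 (-56.9 dB), φ = 89.9°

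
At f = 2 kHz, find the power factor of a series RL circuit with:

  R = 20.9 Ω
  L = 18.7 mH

Step 1 — Angular frequency: ω = 2π·f = 2π·2000 = 1.257e+04 rad/s.
Step 2 — Component impedances:
  R: Z = R = 20.9 Ω
  L: Z = jωL = j·1.257e+04·0.0187 = 0 + j235 Ω
Step 3 — Series combination: Z_total = R + L = 20.9 + j235 Ω = 235.9∠84.9° Ω.
Step 4 — Power factor: PF = cos(φ) = Re(Z)/|Z| = 20.9/235.92 = 0.08859.
Step 5 — Type: Im(Z) = 235 ⇒ lagging (phase φ = 84.9°).

PF = 0.08859 (lagging, φ = 84.9°)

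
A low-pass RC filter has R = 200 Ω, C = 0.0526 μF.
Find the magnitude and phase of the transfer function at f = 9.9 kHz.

Step 1 — Angular frequency: ω = 2π·9900 = 6.22e+04 rad/s.
Step 2 — Transfer function: H(jω) = 1/(1 + jωRC).
Step 3 — Denominator: 1 + jωRC = 1 + j·6.22e+04·200·5.26e-08 = 1 + j0.6544.
Step 4 — H = 0.7002 - j0.4582.
Step 5 — Magnitude: |H| = 0.8368 (-1.5 dB); phase: φ = -33.2°.

|H| = 0.8368 (-1.5 dB), φ = -33.2°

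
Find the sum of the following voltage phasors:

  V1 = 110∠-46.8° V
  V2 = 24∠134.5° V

Step 1 — Convert each phasor to rectangular form:
  V1 = 110·(cos(-46.8°) + j·sin(-46.8°)) = 75.3 - j80.19 V
  V2 = 24·(cos(134.5°) + j·sin(134.5°)) = -16.82 + j17.12 V
Step 2 — Sum components: V_total = 58.48 - j63.07 V.
Step 3 — Convert to polar: |V_total| = 86.01 V, ∠V_total = -47.2°.

V_total = 86.01∠-47.2° V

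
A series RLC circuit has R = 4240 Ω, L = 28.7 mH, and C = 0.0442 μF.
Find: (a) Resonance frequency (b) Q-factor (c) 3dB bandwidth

Step 1 — Resonance condition Im(Z)=0 gives ω₀ = 1/√(LC).
Step 2 — ω₀ = 1/√(0.0287·4.42e-08) = 2.808e+04 rad/s.
Step 3 — f₀ = ω₀/(2π) = 4469 Hz.
Step 4 — Series Q: Q = ω₀L/R = 2.808e+04·0.0287/4240 = 0.19.
Step 5 — 3dB bandwidth: Δω = ω₀/Q = 1.477e+05 rad/s; BW = Δω/(2π) = 2.351e+04 Hz.

(a) f₀ = 4469 Hz  (b) Q = 0.19  (c) BW = 2.351e+04 Hz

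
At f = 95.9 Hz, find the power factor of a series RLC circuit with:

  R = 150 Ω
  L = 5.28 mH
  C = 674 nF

Step 1 — Angular frequency: ω = 2π·f = 2π·95.9 = 602.6 rad/s.
Step 2 — Component impedances:
  R: Z = R = 150 Ω
  L: Z = jωL = j·602.6·0.00528 = 0 + j3.182 Ω
  C: Z = 1/(jωC) = -j/(ω·C) = 0 - j2462 Ω
Step 3 — Series combination: Z_total = R + L + C = 150 - j2459 Ω = 2464∠-86.5° Ω.
Step 4 — Power factor: PF = cos(φ) = Re(Z)/|Z| = 150/2464 = 0.06088.
Step 5 — Type: Im(Z) = -2459 ⇒ leading (phase φ = -86.5°).

PF = 0.06088 (leading, φ = -86.5°)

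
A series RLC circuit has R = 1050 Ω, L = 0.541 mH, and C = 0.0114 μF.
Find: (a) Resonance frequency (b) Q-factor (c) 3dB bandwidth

Step 1 — Resonance: ω₀ = 1/√(LC) = 1/√(0.000541·1.14e-08) = 4.027e+05 rad/s.
Step 2 — f₀ = ω₀/(2π) = 6.409e+04 Hz.
Step 3 — Series Q: Q = ω₀L/R = 4.027e+05·0.000541/1050 = 0.2075.
Step 4 — Bandwidth: Δω = ω₀/Q = 1.941e+06 rad/s; BW = Δω/(2π) = 3.089e+05 Hz.

(a) f₀ = 6.409e+04 Hz  (b) Q = 0.2075  (c) BW = 3.089e+05 Hz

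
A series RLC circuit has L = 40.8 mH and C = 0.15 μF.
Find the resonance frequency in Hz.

Step 1 — Resonance condition Im(Z)=0 gives ω₀ = 1/√(LC).
Step 2 — ω₀ = 1/√(0.0408·1.5e-07) = 1.278e+04 rad/s.
Step 3 — f₀ = ω₀/(2π) = 2034 Hz.

f₀ = 2034 Hz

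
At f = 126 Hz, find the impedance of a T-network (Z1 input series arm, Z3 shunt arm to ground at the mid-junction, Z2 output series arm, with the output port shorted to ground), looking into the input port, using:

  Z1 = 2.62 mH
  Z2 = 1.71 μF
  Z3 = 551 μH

Step 1 — Angular frequency: ω = 2π·f = 2π·126 = 791.7 rad/s.
Step 2 — Component impedances:
  Z1: Z = jωL = j·791.7·0.00262 = 0 + j2.074 Ω
  Z2: Z = 1/(jωC) = -j/(ω·C) = 0 - j738.7 Ω
  Z3: Z = jωL = j·791.7·0.000551 = 0 + j0.4362 Ω
Step 3 — With the output port shorted to ground, the output series arm Z2 runs from the junction to ground; the shunt arm Z3 also runs from the junction to ground. They appear in parallel: Z3 || Z2 = 0 + j0.4365 Ω.
Step 4 — Series with input arm Z1: Z_in = Z1 + (Z3 || Z2) = 0 + j2.511 Ω = 2.511∠90.0° Ω.

Z = 0 + j2.511 Ω = 2.511∠90.0° Ω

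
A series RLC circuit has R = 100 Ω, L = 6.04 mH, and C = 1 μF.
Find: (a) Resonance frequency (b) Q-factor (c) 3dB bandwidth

Step 1 — Resonance condition Im(Z)=0 gives ω₀ = 1/√(LC).
Step 2 — ω₀ = 1/√(0.00604·1e-06) = 1.287e+04 rad/s.
Step 3 — f₀ = ω₀/(2π) = 2048 Hz.
Step 4 — Series Q: Q = ω₀L/R = 1.287e+04·0.00604/100 = 0.7772.
Step 5 — 3dB bandwidth: Δω = ω₀/Q = 1.656e+04 rad/s; BW = Δω/(2π) = 2635 Hz.

(a) f₀ = 2048 Hz  (b) Q = 0.7772  (c) BW = 2635 Hz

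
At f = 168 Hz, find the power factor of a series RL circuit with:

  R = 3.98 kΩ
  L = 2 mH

Step 1 — Angular frequency: ω = 2π·f = 2π·168 = 1056 rad/s.
Step 2 — Component impedances:
  R: Z = R = 3980 Ω
  L: Z = jωL = j·1056·0.002 = 0 + j2.111 Ω
Step 3 — Series combination: Z_total = R + L = 3980 + j2.111 Ω = 3980∠0.0° Ω.
Step 4 — Power factor: PF = cos(φ) = Re(Z)/|Z| = 3980/3980 = 1.
Step 5 — Type: Im(Z) = 2.111 ⇒ lagging (phase φ = 0.0°).

PF = 1 (lagging, φ = 0.0°)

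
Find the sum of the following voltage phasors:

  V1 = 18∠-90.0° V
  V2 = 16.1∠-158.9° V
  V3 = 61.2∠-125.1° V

Step 1 — Convert each phasor to rectangular form:
  V1 = 18·(cos(-90.0°) + j·sin(-90.0°)) = 0 - j18 V
  V2 = 16.1·(cos(-158.9°) + j·sin(-158.9°)) = -15.02 - j5.796 V
  V3 = 61.2·(cos(-125.1°) + j·sin(-125.1°)) = -35.19 - j50.07 V
Step 2 — Sum components: V_total = -50.21 - j73.87 V.
Step 3 — Convert to polar: |V_total| = 89.32 V, ∠V_total = -124.2°.

V_total = 89.32∠-124.2° V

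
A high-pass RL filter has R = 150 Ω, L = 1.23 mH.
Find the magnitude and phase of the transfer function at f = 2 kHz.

Step 1 — Angular frequency: ω = 2π·2000 = 1.257e+04 rad/s.
Step 2 — Transfer function: H(jω) = jωL/(R + jωL).
Step 3 — Numerator jωL = j·15.46; denominator R + jωL = 150 + j15.46.
Step 4 — H = 0.01051 + j0.102.
Step 5 — Magnitude: |H| = 0.1025 (-19.8 dB); phase: φ = 84.1°.

|H| = 0.1025 (-19.8 dB), φ = 84.1°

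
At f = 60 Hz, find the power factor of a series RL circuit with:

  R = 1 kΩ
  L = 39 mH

Step 1 — Angular frequency: ω = 2π·f = 2π·60 = 377 rad/s.
Step 2 — Component impedances:
  R: Z = R = 1000 Ω
  L: Z = jωL = j·377·0.039 = 0 + j14.7 Ω
Step 3 — Series combination: Z_total = R + L = 1000 + j14.7 Ω = 1000∠0.8° Ω.
Step 4 — Power factor: PF = cos(φ) = Re(Z)/|Z| = 1000/1000.1 = 0.9999.
Step 5 — Type: Im(Z) = 14.7 ⇒ lagging (phase φ = 0.8°).

PF = 0.9999 (lagging, φ = 0.8°)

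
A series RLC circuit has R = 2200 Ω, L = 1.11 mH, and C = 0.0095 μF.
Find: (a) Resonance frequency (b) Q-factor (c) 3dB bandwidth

Step 1 — Resonance: ω₀ = 1/√(LC) = 1/√(0.00111·9.5e-09) = 3.079e+05 rad/s.
Step 2 — f₀ = ω₀/(2π) = 4.901e+04 Hz.
Step 3 — Series Q: Q = ω₀L/R = 3.079e+05·0.00111/2200 = 0.1554.
Step 4 — Bandwidth: Δω = ω₀/Q = 1.982e+06 rad/s; BW = Δω/(2π) = 3.154e+05 Hz.

(a) f₀ = 4.901e+04 Hz  (b) Q = 0.1554  (c) BW = 3.154e+05 Hz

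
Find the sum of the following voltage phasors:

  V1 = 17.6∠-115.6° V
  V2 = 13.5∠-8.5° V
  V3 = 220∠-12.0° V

Step 1 — Convert each phasor to rectangular form:
  V1 = 17.6·(cos(-115.6°) + j·sin(-115.6°)) = -7.605 - j15.87 V
  V2 = 13.5·(cos(-8.5°) + j·sin(-8.5°)) = 13.35 - j1.995 V
  V3 = 220·(cos(-12.0°) + j·sin(-12.0°)) = 215.2 - j45.74 V
Step 2 — Sum components: V_total = 220.9 - j63.61 V.
Step 3 — Convert to polar: |V_total| = 229.9 V, ∠V_total = -16.1°.

V_total = 229.9∠-16.1° V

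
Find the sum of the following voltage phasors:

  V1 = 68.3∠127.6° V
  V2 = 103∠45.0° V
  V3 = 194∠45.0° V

Step 1 — Convert each phasor to rectangular form:
  V1 = 68.3·(cos(127.6°) + j·sin(127.6°)) = -41.67 + j54.11 V
  V2 = 103·(cos(45.0°) + j·sin(45.0°)) = 72.83 + j72.83 V
  V3 = 194·(cos(45.0°) + j·sin(45.0°)) = 137.2 + j137.2 V
Step 2 — Sum components: V_total = 168.3 + j264.1 V.
Step 3 — Convert to polar: |V_total| = 313.2 V, ∠V_total = 57.5°.

V_total = 313.2∠57.5° V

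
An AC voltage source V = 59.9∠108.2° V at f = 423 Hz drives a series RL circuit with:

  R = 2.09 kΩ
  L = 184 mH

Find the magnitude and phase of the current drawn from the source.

Step 1 — Angular frequency: ω = 2π·f = 2π·423 = 2658 rad/s.
Step 2 — Component impedances:
  R: Z = R = 2090 Ω
  L: Z = jωL = j·2658·0.184 = 0 + j489 Ω
Step 3 — Series combination: Z_total = R + L = 2090 + j489 Ω = 2146∠13.2° Ω.
Step 4 — Source phasor: V = 59.9∠108.2° V = -18.71 + j56.9 V.
Step 5 — Ohm's law: I = V / Z_total = (-18.71 + j56.9) / (2090 + j489) = -0.002447 + j0.0278 A.
Step 6 — Convert to polar: |I| = 0.02791 A, ∠I = 95.0°.

I = 0.02791∠95.0° A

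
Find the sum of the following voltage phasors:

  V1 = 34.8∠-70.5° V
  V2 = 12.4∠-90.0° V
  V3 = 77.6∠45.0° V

Step 1 — Convert each phasor to rectangular form:
  V1 = 34.8·(cos(-70.5°) + j·sin(-70.5°)) = 11.62 - j32.8 V
  V2 = 12.4·(cos(-90.0°) + j·sin(-90.0°)) = 0 - j12.4 V
  V3 = 77.6·(cos(45.0°) + j·sin(45.0°)) = 54.87 + j54.87 V
Step 2 — Sum components: V_total = 66.49 + j9.668 V.
Step 3 — Convert to polar: |V_total| = 67.19 V, ∠V_total = 8.3°.

V_total = 67.19∠8.3° V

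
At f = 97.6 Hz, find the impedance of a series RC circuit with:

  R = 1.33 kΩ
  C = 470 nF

Step 1 — Angular frequency: ω = 2π·f = 2π·97.6 = 613.2 rad/s.
Step 2 — Component impedances:
  R: Z = R = 1330 Ω
  C: Z = 1/(jωC) = -j/(ω·C) = 0 - j3470 Ω
Step 3 — Series combination: Z_total = R + C = 1330 - j3470 Ω = 3716∠-69.0° Ω.

Z = 1330 - j3470 Ω = 3716∠-69.0° Ω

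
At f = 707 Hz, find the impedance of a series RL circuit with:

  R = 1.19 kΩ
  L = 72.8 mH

Step 1 — Angular frequency: ω = 2π·f = 2π·707 = 4442 rad/s.
Step 2 — Component impedances:
  R: Z = R = 1190 Ω
  L: Z = jωL = j·4442·0.0728 = 0 + j323.4 Ω
Step 3 — Series combination: Z_total = R + L = 1190 + j323.4 Ω = 1233∠15.2° Ω.

Z = 1190 + j323.4 Ω = 1233∠15.2° Ω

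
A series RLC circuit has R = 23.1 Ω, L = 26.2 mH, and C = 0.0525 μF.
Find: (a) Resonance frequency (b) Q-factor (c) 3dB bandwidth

Step 1 — Resonance: ω₀ = 1/√(LC) = 1/√(0.0262·5.25e-08) = 2.696e+04 rad/s.
Step 2 — f₀ = ω₀/(2π) = 4291 Hz.
Step 3 — Series Q: Q = ω₀L/R = 2.696e+04·0.0262/23.1 = 30.58.
Step 4 — Bandwidth: Δω = ω₀/Q = 881.7 rad/s; BW = Δω/(2π) = 140.3 Hz.

(a) f₀ = 4291 Hz  (b) Q = 30.58  (c) BW = 140.3 Hz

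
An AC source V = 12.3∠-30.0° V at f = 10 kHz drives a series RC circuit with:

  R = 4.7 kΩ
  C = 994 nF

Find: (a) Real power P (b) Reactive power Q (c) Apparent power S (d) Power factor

Step 1 — Angular frequency: ω = 2π·f = 2π·1e+04 = 6.283e+04 rad/s.
Step 2 — Component impedances:
  R: Z = R = 4700 Ω
  C: Z = 1/(jωC) = -j/(ω·C) = 0 - j16.01 Ω
Step 3 — Series combination: Z_total = R + C = 4700 - j16.01 Ω = 4700∠-0.2° Ω.
Step 4 — Source phasor: V = 12.3∠-30.0° V = 10.65 - j6.15 V.
Step 5 — Current: I = V / Z = 0.002271 - j0.001301 A = 0.002617∠-29.8° A.
Step 6 — Complex power: S = V·I* = 0.03219 - j0.0001097 VA.
Step 7 — Real power: P = Re(S) = 0.03219 W.
Step 8 — Reactive power: Q = Im(S) = -0.0001097 VAR.
Step 9 — Apparent power: |S| = 0.03219 VA.
Step 10 — Power factor: PF = P/|S| = 1 (leading).

(a) P = 0.03219 W  (b) Q = -0.0001097 VAR  (c) S = 0.03219 VA  (d) PF = 1 (leading)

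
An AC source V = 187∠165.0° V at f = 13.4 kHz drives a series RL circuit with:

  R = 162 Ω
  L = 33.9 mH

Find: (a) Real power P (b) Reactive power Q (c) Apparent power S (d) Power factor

Step 1 — Angular frequency: ω = 2π·f = 2π·1.34e+04 = 8.419e+04 rad/s.
Step 2 — Component impedances:
  R: Z = R = 162 Ω
  L: Z = jωL = j·8.419e+04·0.0339 = 0 + j2854 Ω
Step 3 — Series combination: Z_total = R + L = 162 + j2854 Ω = 2859∠86.8° Ω.
Step 4 — Source phasor: V = 187∠165.0° V = -180.6 + j48.4 V.
Step 5 — Current: I = V / Z = 0.01332 + j0.06404 A = 0.06541∠78.2° A.
Step 6 — Complex power: S = V·I* = 0.6932 + j12.21 VA.
Step 7 — Real power: P = Re(S) = 0.6932 W.
Step 8 — Reactive power: Q = Im(S) = 12.21 VAR.
Step 9 — Apparent power: |S| = 12.23 VA.
Step 10 — Power factor: PF = P/|S| = 0.05667 (lagging).

(a) P = 0.6932 W  (b) Q = 12.21 VAR  (c) S = 12.23 VA  (d) PF = 0.05667 (lagging)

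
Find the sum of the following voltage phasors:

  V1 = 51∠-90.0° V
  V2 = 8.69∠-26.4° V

Step 1 — Convert each phasor to rectangular form:
  V1 = 51·(cos(-90.0°) + j·sin(-90.0°)) = 0 - j51 V
  V2 = 8.69·(cos(-26.4°) + j·sin(-26.4°)) = 7.784 - j3.864 V
Step 2 — Sum components: V_total = 7.784 - j54.86 V.
Step 3 — Convert to polar: |V_total| = 55.41 V, ∠V_total = -81.9°.

V_total = 55.41∠-81.9° V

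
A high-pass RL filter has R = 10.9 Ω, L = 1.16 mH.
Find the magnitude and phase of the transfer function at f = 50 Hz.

Step 1 — Angular frequency: ω = 2π·50 = 314.2 rad/s.
Step 2 — Transfer function: H(jω) = jωL/(R + jωL).
Step 3 — Numerator jωL = j·0.3644; denominator R + jωL = 10.9 + j0.3644.
Step 4 — H = 0.001117 + j0.0334.
Step 5 — Magnitude: |H| = 0.03341 (-29.5 dB); phase: φ = 88.1°.

|H| = 0.03341 (-29.5 dB), φ = 88.1°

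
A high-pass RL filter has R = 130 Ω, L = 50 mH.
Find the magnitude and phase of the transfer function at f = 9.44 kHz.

Step 1 — Angular frequency: ω = 2π·9440 = 5.931e+04 rad/s.
Step 2 — Transfer function: H(jω) = jωL/(R + jωL).
Step 3 — Numerator jωL = j·2966; denominator R + jωL = 130 + j2966.
Step 4 — H = 0.9981 + j0.04375.
Step 5 — Magnitude: |H| = 0.999 (-0.0 dB); phase: φ = 2.5°.

|H| = 0.999 (-0.0 dB), φ = 2.5°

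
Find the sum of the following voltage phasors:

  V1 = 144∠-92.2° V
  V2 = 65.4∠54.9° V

Step 1 — Convert each phasor to rectangular form:
  V1 = 144·(cos(-92.2°) + j·sin(-92.2°)) = -5.528 - j143.9 V
  V2 = 65.4·(cos(54.9°) + j·sin(54.9°)) = 37.61 + j53.51 V
Step 2 — Sum components: V_total = 32.08 - j90.39 V.
Step 3 — Convert to polar: |V_total| = 95.91 V, ∠V_total = -70.5°.

V_total = 95.91∠-70.5° V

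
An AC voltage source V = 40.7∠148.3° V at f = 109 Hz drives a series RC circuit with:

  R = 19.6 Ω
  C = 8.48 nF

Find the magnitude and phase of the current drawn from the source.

Step 1 — Angular frequency: ω = 2π·f = 2π·109 = 684.9 rad/s.
Step 2 — Component impedances:
  R: Z = R = 19.6 Ω
  C: Z = 1/(jωC) = -j/(ω·C) = 0 - j1.722e+05 Ω
Step 3 — Series combination: Z_total = R + C = 19.6 - j1.722e+05 Ω = 1.722e+05∠-90.0° Ω.
Step 4 — Source phasor: V = 40.7∠148.3° V = -34.63 + j21.39 V.
Step 5 — Ohm's law: I = V / Z_total = (-34.63 + j21.39) / (19.6 - j1.722e+05) = -0.0001242 - j0.0002011 A.
Step 6 — Convert to polar: |I| = 0.0002364 A, ∠I = -121.7°.

I = 0.0002364∠-121.7° A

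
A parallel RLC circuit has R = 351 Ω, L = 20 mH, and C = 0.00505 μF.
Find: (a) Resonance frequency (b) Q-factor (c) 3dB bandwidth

Step 1 — Resonance: ω₀ = 1/√(LC) = 1/√(0.02·5.05e-09) = 9.95e+04 rad/s.
Step 2 — f₀ = ω₀/(2π) = 1.584e+04 Hz.
Step 3 — Parallel Q: Q = R/(ω₀L) = 351/(9.95e+04·0.02) = 0.1764.
Step 4 — Bandwidth: Δω = ω₀/Q = 5.642e+05 rad/s; BW = Δω/(2π) = 8.979e+04 Hz.

(a) f₀ = 1.584e+04 Hz  (b) Q = 0.1764  (c) BW = 8.979e+04 Hz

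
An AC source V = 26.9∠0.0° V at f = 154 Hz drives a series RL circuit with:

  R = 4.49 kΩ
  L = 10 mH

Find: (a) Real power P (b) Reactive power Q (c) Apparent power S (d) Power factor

Step 1 — Angular frequency: ω = 2π·f = 2π·154 = 967.6 rad/s.
Step 2 — Component impedances:
  R: Z = R = 4490 Ω
  L: Z = jωL = j·967.6·0.01 = 0 + j9.676 Ω
Step 3 — Series combination: Z_total = R + L = 4490 + j9.676 Ω = 4490∠0.1° Ω.
Step 4 — Source phasor: V = 26.9∠0.0° V = 26.9 V.
Step 5 — Current: I = V / Z = 0.005991 - j1.291e-05 A = 0.005991∠-0.1° A.
Step 6 — Complex power: S = V·I* = 0.1612 + j0.0003473 VA.
Step 7 — Real power: P = Re(S) = 0.1612 W.
Step 8 — Reactive power: Q = Im(S) = 0.0003473 VAR.
Step 9 — Apparent power: |S| = 0.1612 VA.
Step 10 — Power factor: PF = P/|S| = 1 (lagging).

(a) P = 0.1612 W  (b) Q = 0.0003473 VAR  (c) S = 0.1612 VA  (d) PF = 1 (lagging)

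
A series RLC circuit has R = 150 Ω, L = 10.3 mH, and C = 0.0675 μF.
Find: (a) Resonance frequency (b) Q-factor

Step 1 — Resonance condition Im(Z)=0 gives ω₀ = 1/√(LC).
Step 2 — ω₀ = 1/√(0.0103·6.75e-08) = 3.793e+04 rad/s.
Step 3 — f₀ = ω₀/(2π) = 6036 Hz.
Step 4 — Series Q: Q = ω₀L/R = 3.793e+04·0.0103/150 = 2.604.

(a) f₀ = 6036 Hz  (b) Q = 2.604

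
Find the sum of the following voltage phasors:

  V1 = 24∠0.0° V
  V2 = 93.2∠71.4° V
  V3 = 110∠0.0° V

Step 1 — Convert each phasor to rectangular form:
  V1 = 24·(cos(0.0°) + j·sin(0.0°)) = 24 V
  V2 = 93.2·(cos(71.4°) + j·sin(71.4°)) = 29.73 + j88.33 V
  V3 = 110·(cos(0.0°) + j·sin(0.0°)) = 110 V
Step 2 — Sum components: V_total = 163.7 + j88.33 V.
Step 3 — Convert to polar: |V_total| = 186 V, ∠V_total = 28.3°.

V_total = 186∠28.3° V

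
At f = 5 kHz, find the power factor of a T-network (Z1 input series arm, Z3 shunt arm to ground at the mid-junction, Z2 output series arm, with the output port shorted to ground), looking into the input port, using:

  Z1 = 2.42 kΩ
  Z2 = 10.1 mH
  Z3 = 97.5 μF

Step 1 — Angular frequency: ω = 2π·f = 2π·5000 = 3.142e+04 rad/s.
Step 2 — Component impedances:
  Z1: Z = R = 2420 Ω
  Z2: Z = jωL = j·3.142e+04·0.0101 = 0 + j317.3 Ω
  Z3: Z = 1/(jωC) = -j/(ω·C) = 0 - j0.3265 Ω
Step 3 — With the output port shorted to ground, the output series arm Z2 runs from the junction to ground; the shunt arm Z3 also runs from the junction to ground. They appear in parallel: Z3 || Z2 = 0 - j0.3268 Ω.
Step 4 — Series with input arm Z1: Z_in = Z1 + (Z3 || Z2) = 2420 - j0.3268 Ω = 2420∠-0.0° Ω.
Step 5 — Power factor: PF = cos(φ) = Re(Z)/|Z| = 2420/2420 = 1.
Step 6 — Type: Im(Z) = -0.3268 ⇒ leading (phase φ = -0.0°).

PF = 1 (leading, φ = -0.0°)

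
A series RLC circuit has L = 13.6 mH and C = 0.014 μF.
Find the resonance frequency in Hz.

Step 1 — Resonance condition Im(Z)=0 gives ω₀ = 1/√(LC).
Step 2 — ω₀ = 1/√(0.0136·1.4e-08) = 7.247e+04 rad/s.
Step 3 — f₀ = ω₀/(2π) = 1.153e+04 Hz.

f₀ = 1.153e+04 Hz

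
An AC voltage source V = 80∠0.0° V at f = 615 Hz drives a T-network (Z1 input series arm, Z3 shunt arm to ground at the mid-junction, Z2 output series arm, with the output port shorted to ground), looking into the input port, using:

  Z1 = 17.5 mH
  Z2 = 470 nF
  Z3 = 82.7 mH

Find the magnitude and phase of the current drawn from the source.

Step 1 — Angular frequency: ω = 2π·f = 2π·615 = 3864 rad/s.
Step 2 — Component impedances:
  Z1: Z = jωL = j·3864·0.0175 = 0 + j67.62 Ω
  Z2: Z = 1/(jωC) = -j/(ω·C) = 0 - j550.6 Ω
  Z3: Z = jωL = j·3864·0.0827 = 0 + j319.6 Ω
Step 3 — With the output port shorted to ground, the output series arm Z2 runs from the junction to ground; the shunt arm Z3 also runs from the junction to ground. They appear in parallel: Z3 || Z2 = 0 + j761.6 Ω.
Step 4 — Series with input arm Z1: Z_in = Z1 + (Z3 || Z2) = 0 + j829.2 Ω = 829.2∠90.0° Ω.
Step 5 — Source phasor: V = 80∠0.0° V = 80 V.
Step 6 — Ohm's law: I = V / Z_total = (80) / (0 + j829.2) = 0 - j0.09648 A.
Step 7 — Convert to polar: |I| = 0.09648 A, ∠I = -90.0°.

I = 0.09648∠-90.0° A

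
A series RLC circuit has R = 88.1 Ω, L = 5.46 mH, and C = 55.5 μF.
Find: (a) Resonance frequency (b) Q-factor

Step 1 — Resonance condition Im(Z)=0 gives ω₀ = 1/√(LC).
Step 2 — ω₀ = 1/√(0.00546·5.55e-05) = 1817 rad/s.
Step 3 — f₀ = ω₀/(2π) = 289.1 Hz.
Step 4 — Series Q: Q = ω₀L/R = 1817·0.00546/88.1 = 0.1126.

(a) f₀ = 289.1 Hz  (b) Q = 0.1126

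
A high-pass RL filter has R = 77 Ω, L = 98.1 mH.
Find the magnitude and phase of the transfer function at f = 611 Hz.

Step 1 — Angular frequency: ω = 2π·611 = 3839 rad/s.
Step 2 — Transfer function: H(jω) = jωL/(R + jωL).
Step 3 — Numerator jωL = j·376.6; denominator R + jωL = 77 + j376.6.
Step 4 — H = 0.9599 + j0.1963.
Step 5 — Magnitude: |H| = 0.9797 (-0.2 dB); phase: φ = 11.6°.

|H| = 0.9797 (-0.2 dB), φ = 11.6°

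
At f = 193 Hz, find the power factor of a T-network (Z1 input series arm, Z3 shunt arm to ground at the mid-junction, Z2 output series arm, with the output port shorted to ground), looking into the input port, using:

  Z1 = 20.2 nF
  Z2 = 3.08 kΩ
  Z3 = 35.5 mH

Step 1 — Angular frequency: ω = 2π·f = 2π·193 = 1213 rad/s.
Step 2 — Component impedances:
  Z1: Z = 1/(jωC) = -j/(ω·C) = 0 - j4.082e+04 Ω
  Z2: Z = R = 3080 Ω
  Z3: Z = jωL = j·1213·0.0355 = 0 + j43.05 Ω
Step 3 — With the output port shorted to ground, the output series arm Z2 runs from the junction to ground; the shunt arm Z3 also runs from the junction to ground. They appear in parallel: Z3 || Z2 = 0.6016 + j43.04 Ω.
Step 4 — Series with input arm Z1: Z_in = Z1 + (Z3 || Z2) = 0.6016 - j4.078e+04 Ω = 4.078e+04∠-90.0° Ω.
Step 5 — Power factor: PF = cos(φ) = Re(Z)/|Z| = 0.6016/4.078e+04 = 1.475e-05.
Step 6 — Type: Im(Z) = -4.078e+04 ⇒ leading (phase φ = -90.0°).

PF = 1.475e-05 (leading, φ = -90.0°)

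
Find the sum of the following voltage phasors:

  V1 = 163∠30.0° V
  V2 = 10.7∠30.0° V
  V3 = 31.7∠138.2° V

Step 1 — Convert each phasor to rectangular form:
  V1 = 163·(cos(30.0°) + j·sin(30.0°)) = 141.2 + j81.5 V
  V2 = 10.7·(cos(30.0°) + j·sin(30.0°)) = 9.266 + j5.35 V
  V3 = 31.7·(cos(138.2°) + j·sin(138.2°)) = -23.63 + j21.13 V
Step 2 — Sum components: V_total = 126.8 + j108 V.
Step 3 — Convert to polar: |V_total| = 166.5 V, ∠V_total = 40.4°.

V_total = 166.5∠40.4° V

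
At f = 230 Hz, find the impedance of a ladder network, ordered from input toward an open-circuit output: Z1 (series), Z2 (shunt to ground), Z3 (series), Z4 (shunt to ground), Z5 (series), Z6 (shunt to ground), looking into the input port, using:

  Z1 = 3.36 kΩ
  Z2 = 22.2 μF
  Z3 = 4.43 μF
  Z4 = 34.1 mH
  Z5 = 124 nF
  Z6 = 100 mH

Step 1 — Angular frequency: ω = 2π·f = 2π·230 = 1445 rad/s.
Step 2 — Component impedances:
  Z1: Z = R = 3360 Ω
  Z2: Z = 1/(jωC) = -j/(ω·C) = 0 - j31.17 Ω
  Z3: Z = 1/(jωC) = -j/(ω·C) = 0 - j156.2 Ω
  Z4: Z = jωL = j·1445·0.0341 = 0 + j49.28 Ω
  Z5: Z = 1/(jωC) = -j/(ω·C) = 0 - j5580 Ω
  Z6: Z = jωL = j·1445·0.1 = 0 + j144.5 Ω
Step 3 — Ladder network (open output): work backward from the far end, alternating series and parallel combinations. Z_in = 3360 - j24.11 Ω = 3360∠-0.4° Ω.

Z = 3360 - j24.11 Ω = 3360∠-0.4° Ω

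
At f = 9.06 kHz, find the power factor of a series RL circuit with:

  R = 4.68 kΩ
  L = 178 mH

Step 1 — Angular frequency: ω = 2π·f = 2π·9060 = 5.693e+04 rad/s.
Step 2 — Component impedances:
  R: Z = R = 4680 Ω
  L: Z = jωL = j·5.693e+04·0.178 = 0 + j1.013e+04 Ω
Step 3 — Series combination: Z_total = R + L = 4680 + j1.013e+04 Ω = 1.116e+04∠65.2° Ω.
Step 4 — Power factor: PF = cos(φ) = Re(Z)/|Z| = 4680/11161 = 0.4193.
Step 5 — Type: Im(Z) = 1.013e+04 ⇒ lagging (phase φ = 65.2°).

PF = 0.4193 (lagging, φ = 65.2°)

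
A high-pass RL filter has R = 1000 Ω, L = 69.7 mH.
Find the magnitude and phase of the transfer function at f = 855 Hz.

Step 1 — Angular frequency: ω = 2π·855 = 5372 rad/s.
Step 2 — Transfer function: H(jω) = jωL/(R + jωL).
Step 3 — Numerator jωL = j·374.4; denominator R + jωL = 1000 + j374.4.
Step 4 — H = 0.123 + j0.3284.
Step 5 — Magnitude: |H| = 0.3507 (-9.1 dB); phase: φ = 69.5°.

|H| = 0.3507 (-9.1 dB), φ = 69.5°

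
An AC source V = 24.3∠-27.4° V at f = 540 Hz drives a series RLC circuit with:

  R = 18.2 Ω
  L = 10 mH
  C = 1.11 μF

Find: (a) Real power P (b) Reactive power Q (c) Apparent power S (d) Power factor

Step 1 — Angular frequency: ω = 2π·f = 2π·540 = 3393 rad/s.
Step 2 — Component impedances:
  R: Z = R = 18.2 Ω
  L: Z = jωL = j·3393·0.01 = 0 + j33.93 Ω
  C: Z = 1/(jωC) = -j/(ω·C) = 0 - j265.5 Ω
Step 3 — Series combination: Z_total = R + L + C = 18.2 - j231.6 Ω = 232.3∠-85.5° Ω.
Step 4 — Source phasor: V = 24.3∠-27.4° V = 21.57 - j11.18 V.
Step 5 — Current: I = V / Z = 0.05527 + j0.08881 A = 0.1046∠58.1° A.
Step 6 — Complex power: S = V·I* = 0.1991 - j2.534 VA.
Step 7 — Real power: P = Re(S) = 0.1991 W.
Step 8 — Reactive power: Q = Im(S) = -2.534 VAR.
Step 9 — Apparent power: |S| = 2.542 VA.
Step 10 — Power factor: PF = P/|S| = 0.07834 (leading).

(a) P = 0.1991 W  (b) Q = -2.534 VAR  (c) S = 2.542 VA  (d) PF = 0.07834 (leading)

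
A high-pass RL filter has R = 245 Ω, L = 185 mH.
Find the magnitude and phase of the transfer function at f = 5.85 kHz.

Step 1 — Angular frequency: ω = 2π·5850 = 3.676e+04 rad/s.
Step 2 — Transfer function: H(jω) = jωL/(R + jωL).
Step 3 — Numerator jωL = j·6800; denominator R + jωL = 245 + j6800.
Step 4 — H = 0.9987 + j0.03598.
Step 5 — Magnitude: |H| = 0.9994 (-0.0 dB); phase: φ = 2.1°.

|H| = 0.9994 (-0.0 dB), φ = 2.1°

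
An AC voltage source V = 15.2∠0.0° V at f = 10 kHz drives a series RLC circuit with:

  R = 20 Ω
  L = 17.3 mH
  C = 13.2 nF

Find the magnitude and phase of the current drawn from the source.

Step 1 — Angular frequency: ω = 2π·f = 2π·1e+04 = 6.283e+04 rad/s.
Step 2 — Component impedances:
  R: Z = R = 20 Ω
  L: Z = jωL = j·6.283e+04·0.0173 = 0 + j1087 Ω
  C: Z = 1/(jωC) = -j/(ω·C) = 0 - j1206 Ω
Step 3 — Series combination: Z_total = R + L + C = 20 - j118.7 Ω = 120.4∠-80.4° Ω.
Step 4 — Source phasor: V = 15.2∠0.0° V = 15.2 V.
Step 5 — Ohm's law: I = V / Z_total = (15.2) / (20 - j118.7) = 0.02097 + j0.1245 A.
Step 6 — Convert to polar: |I| = 0.1262 A, ∠I = 80.4°.

I = 0.1262∠80.4° A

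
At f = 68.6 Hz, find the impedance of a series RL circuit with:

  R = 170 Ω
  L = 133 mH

Step 1 — Angular frequency: ω = 2π·f = 2π·68.6 = 431 rad/s.
Step 2 — Component impedances:
  R: Z = R = 170 Ω
  L: Z = jωL = j·431·0.133 = 0 + j57.33 Ω
Step 3 — Series combination: Z_total = R + L = 170 + j57.33 Ω = 179.4∠18.6° Ω.

Z = 170 + j57.33 Ω = 179.4∠18.6° Ω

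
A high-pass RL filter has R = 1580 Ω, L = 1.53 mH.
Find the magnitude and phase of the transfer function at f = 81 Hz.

Step 1 — Angular frequency: ω = 2π·81 = 508.9 rad/s.
Step 2 — Transfer function: H(jω) = jωL/(R + jωL).
Step 3 — Numerator jωL = j·0.7787; denominator R + jωL = 1580 + j0.7787.
Step 4 — H = 2.429e-07 + j0.0004928.
Step 5 — Magnitude: |H| = 0.0004928 (-66.1 dB); phase: φ = 90.0°.

|H| = 0.0004928 (-66.1 dB), φ = 90.0°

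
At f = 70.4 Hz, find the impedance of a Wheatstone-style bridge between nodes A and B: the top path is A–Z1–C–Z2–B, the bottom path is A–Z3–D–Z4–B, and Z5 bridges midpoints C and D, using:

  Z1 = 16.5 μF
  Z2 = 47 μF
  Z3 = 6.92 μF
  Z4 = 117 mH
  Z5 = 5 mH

Step 1 — Angular frequency: ω = 2π·f = 2π·70.4 = 442.3 rad/s.
Step 2 — Component impedances:
  Z1: Z = 1/(jωC) = -j/(ω·C) = 0 - j137 Ω
  Z2: Z = 1/(jωC) = -j/(ω·C) = 0 - j48.1 Ω
  Z3: Z = 1/(jωC) = -j/(ω·C) = 0 - j326.7 Ω
  Z4: Z = jωL = j·442.3·0.117 = 0 + j51.75 Ω
  Z5: Z = jωL = j·442.3·0.005 = 0 + j2.212 Ω
Step 3 — Bridge requires nodal analysis (the Z5 bridge couples midpoints C and D, so the two paths cannot be reduced to a simple series/parallel combination). Setting node B to ground and injecting 1 A at node A, the 3-node admittance system at A, C, D solves to V_A = Z_AB = 0 - j527.6 Ω = 527.6∠-90.0° Ω.

Z = 0 - j527.6 Ω = 527.6∠-90.0° Ω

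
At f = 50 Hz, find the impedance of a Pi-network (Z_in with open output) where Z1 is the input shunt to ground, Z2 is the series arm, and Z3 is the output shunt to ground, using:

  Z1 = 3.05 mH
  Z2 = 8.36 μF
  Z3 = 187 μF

Step 1 — Angular frequency: ω = 2π·f = 2π·50 = 314.2 rad/s.
Step 2 — Component impedances:
  Z1: Z = jωL = j·314.2·0.00305 = 0 + j0.9582 Ω
  Z2: Z = 1/(jωC) = -j/(ω·C) = 0 - j380.8 Ω
  Z3: Z = 1/(jωC) = -j/(ω·C) = 0 - j17.02 Ω
Step 3 — With open output, the series arm Z2 and the output shunt Z3 appear in series to ground: Z2 + Z3 = 0 - j397.8 Ω.
Step 4 — Parallel with input shunt Z1: Z_in = Z1 || (Z2 + Z3) = 0 + j0.9605 Ω = 0.9605∠90.0° Ω.

Z = 0 + j0.9605 Ω = 0.9605∠90.0° Ω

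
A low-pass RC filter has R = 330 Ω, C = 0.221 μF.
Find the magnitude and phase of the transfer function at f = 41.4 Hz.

Step 1 — Angular frequency: ω = 2π·41.4 = 260.1 rad/s.
Step 2 — Transfer function: H(jω) = 1/(1 + jωRC).
Step 3 — Denominator: 1 + jωRC = 1 + j·260.1·330·2.21e-07 = 1 + j0.01897.
Step 4 — H = 0.9996 - j0.01896.
Step 5 — Magnitude: |H| = 0.9998 (-0.0 dB); phase: φ = -1.1°.

|H| = 0.9998 (-0.0 dB), φ = -1.1°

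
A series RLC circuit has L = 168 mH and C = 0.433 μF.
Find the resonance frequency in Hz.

Step 1 — Resonance condition Im(Z)=0 gives ω₀ = 1/√(LC).
Step 2 — ω₀ = 1/√(0.168·4.33e-07) = 3708 rad/s.
Step 3 — f₀ = ω₀/(2π) = 590.1 Hz.

f₀ = 590.1 Hz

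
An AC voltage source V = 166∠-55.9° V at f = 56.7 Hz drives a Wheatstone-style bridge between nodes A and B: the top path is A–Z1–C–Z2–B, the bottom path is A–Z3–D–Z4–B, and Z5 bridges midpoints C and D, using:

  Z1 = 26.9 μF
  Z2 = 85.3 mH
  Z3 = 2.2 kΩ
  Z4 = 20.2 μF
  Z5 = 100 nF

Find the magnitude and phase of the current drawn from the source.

Step 1 — Angular frequency: ω = 2π·f = 2π·56.7 = 356.3 rad/s.
Step 2 — Component impedances:
  Z1: Z = 1/(jωC) = -j/(ω·C) = 0 - j104.3 Ω
  Z2: Z = jωL = j·356.3·0.0853 = 0 + j30.39 Ω
  Z3: Z = R = 2200 Ω
  Z4: Z = 1/(jωC) = -j/(ω·C) = 0 - j139 Ω
  Z5: Z = 1/(jωC) = -j/(ω·C) = 0 - j2.807e+04 Ω
Step 3 — Bridge requires nodal analysis (the Z5 bridge couples midpoints C and D, so the two paths cannot be reduced to a simple series/parallel combination). Setting node B to ground and injecting 1 A at node A, the 3-node admittance system at A, C, D solves to V_A = Z_AB = 2.471 - j73.69 Ω = 73.73∠-88.1° Ω.
Step 4 — Source phasor: V = 166∠-55.9° V = 93.07 - j137.5 V.
Step 5 — Ohm's law: I = V / Z_total = (93.07 - j137.5) / (2.471 - j73.69) = 1.906 + j1.199 A.
Step 6 — Convert to polar: |I| = 2.251 A, ∠I = 32.2°.

I = 2.251∠32.2° A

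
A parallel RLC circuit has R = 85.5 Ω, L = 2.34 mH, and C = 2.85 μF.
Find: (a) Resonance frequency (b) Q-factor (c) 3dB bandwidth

Step 1 — Resonance: ω₀ = 1/√(LC) = 1/√(0.00234·2.85e-06) = 1.225e+04 rad/s.
Step 2 — f₀ = ω₀/(2π) = 1949 Hz.
Step 3 — Parallel Q: Q = R/(ω₀L) = 85.5/(1.225e+04·0.00234) = 2.984.
Step 4 — Bandwidth: Δω = ω₀/Q = 4104 rad/s; BW = Δω/(2π) = 653.1 Hz.

(a) f₀ = 1949 Hz  (b) Q = 2.984  (c) BW = 653.1 Hz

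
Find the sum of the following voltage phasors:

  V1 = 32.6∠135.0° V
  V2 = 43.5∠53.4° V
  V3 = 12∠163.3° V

Step 1 — Convert each phasor to rectangular form:
  V1 = 32.6·(cos(135.0°) + j·sin(135.0°)) = -23.05 + j23.05 V
  V2 = 43.5·(cos(53.4°) + j·sin(53.4°)) = 25.94 + j34.92 V
  V3 = 12·(cos(163.3°) + j·sin(163.3°)) = -11.49 + j3.448 V
Step 2 — Sum components: V_total = -8.61 + j61.42 V.
Step 3 — Convert to polar: |V_total| = 62.02 V, ∠V_total = 98.0°.

V_total = 62.02∠98.0° V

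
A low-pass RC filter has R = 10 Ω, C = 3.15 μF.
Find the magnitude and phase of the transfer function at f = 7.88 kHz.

Step 1 — Angular frequency: ω = 2π·7880 = 4.951e+04 rad/s.
Step 2 — Transfer function: H(jω) = 1/(1 + jωRC).
Step 3 — Denominator: 1 + jωRC = 1 + j·4.951e+04·10·3.15e-06 = 1 + j1.56.
Step 4 — H = 0.2913 - j0.4544.
Step 5 — Magnitude: |H| = 0.5398 (-5.4 dB); phase: φ = -57.3°.

|H| = 0.5398 (-5.4 dB), φ = -57.3°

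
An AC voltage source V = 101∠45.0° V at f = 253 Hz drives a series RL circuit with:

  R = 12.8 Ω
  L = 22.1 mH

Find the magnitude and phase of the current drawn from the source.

Step 1 — Angular frequency: ω = 2π·f = 2π·253 = 1590 rad/s.
Step 2 — Component impedances:
  R: Z = R = 12.8 Ω
  L: Z = jωL = j·1590·0.0221 = 0 + j35.13 Ω
Step 3 — Series combination: Z_total = R + L = 12.8 + j35.13 Ω = 37.39∠70.0° Ω.
Step 4 — Source phasor: V = 101∠45.0° V = 71.42 + j71.42 V.
Step 5 — Ohm's law: I = V / Z_total = (71.42 + j71.42) / (12.8 + j35.13) = 2.449 - j1.141 A.
Step 6 — Convert to polar: |I| = 2.701 A, ∠I = -25.0°.

I = 2.701∠-25.0° A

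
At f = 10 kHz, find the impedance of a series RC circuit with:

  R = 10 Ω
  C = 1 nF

Step 1 — Angular frequency: ω = 2π·f = 2π·1e+04 = 6.283e+04 rad/s.
Step 2 — Component impedances:
  R: Z = R = 10 Ω
  C: Z = 1/(jωC) = -j/(ω·C) = 0 - j1.592e+04 Ω
Step 3 — Series combination: Z_total = R + C = 10 - j1.592e+04 Ω = 1.592e+04∠-90.0° Ω.

Z = 10 - j1.592e+04 Ω = 1.592e+04∠-90.0° Ω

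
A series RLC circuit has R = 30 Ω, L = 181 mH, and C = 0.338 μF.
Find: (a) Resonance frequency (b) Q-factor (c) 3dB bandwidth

Step 1 — Resonance: ω₀ = 1/√(LC) = 1/√(0.181·3.38e-07) = 4043 rad/s.
Step 2 — f₀ = ω₀/(2π) = 643.5 Hz.
Step 3 — Series Q: Q = ω₀L/R = 4043·0.181/30 = 24.39.
Step 4 — Bandwidth: Δω = ω₀/Q = 165.7 rad/s; BW = Δω/(2π) = 26.38 Hz.

(a) f₀ = 643.5 Hz  (b) Q = 24.39  (c) BW = 26.38 Hz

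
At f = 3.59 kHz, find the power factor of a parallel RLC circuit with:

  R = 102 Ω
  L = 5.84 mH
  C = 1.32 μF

Step 1 — Angular frequency: ω = 2π·f = 2π·3590 = 2.256e+04 rad/s.
Step 2 — Component impedances:
  R: Z = R = 102 Ω
  L: Z = jωL = j·2.256e+04·0.00584 = 0 + j131.7 Ω
  C: Z = 1/(jωC) = -j/(ω·C) = 0 - j33.59 Ω
Step 3 — Parallel combination: 1/Z_total = 1/R + 1/L + 1/C; Z_total = 16.67 - j37.71 Ω = 41.23∠-66.2° Ω.
Step 4 — Power factor: PF = cos(φ) = Re(Z)/|Z| = 16.667/41.231 = 0.4042.
Step 5 — Type: Im(Z) = -37.71 ⇒ leading (phase φ = -66.2°).

PF = 0.4042 (leading, φ = -66.2°)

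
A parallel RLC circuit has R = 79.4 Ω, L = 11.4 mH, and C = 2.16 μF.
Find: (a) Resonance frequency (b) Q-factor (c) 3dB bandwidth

Step 1 — Resonance: ω₀ = 1/√(LC) = 1/√(0.0114·2.16e-06) = 6373 rad/s.
Step 2 — f₀ = ω₀/(2π) = 1014 Hz.
Step 3 — Parallel Q: Q = R/(ω₀L) = 79.4/(6373·0.0114) = 1.093.
Step 4 — Bandwidth: Δω = ω₀/Q = 5831 rad/s; BW = Δω/(2π) = 928 Hz.

(a) f₀ = 1014 Hz  (b) Q = 1.093  (c) BW = 928 Hz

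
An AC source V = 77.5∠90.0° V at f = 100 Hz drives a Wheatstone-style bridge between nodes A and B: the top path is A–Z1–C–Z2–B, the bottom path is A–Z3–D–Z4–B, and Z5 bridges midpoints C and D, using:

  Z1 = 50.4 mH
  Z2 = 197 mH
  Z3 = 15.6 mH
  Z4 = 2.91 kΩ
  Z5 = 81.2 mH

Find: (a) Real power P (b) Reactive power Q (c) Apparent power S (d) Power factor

Step 1 — Angular frequency: ω = 2π·f = 2π·100 = 628.3 rad/s.
Step 2 — Component impedances:
  Z1: Z = jωL = j·628.3·0.0504 = 0 + j31.67 Ω
  Z2: Z = jωL = j·628.3·0.197 = 0 + j123.8 Ω
  Z3: Z = jωL = j·628.3·0.0156 = 0 + j9.802 Ω
  Z4: Z = R = 2910 Ω
  Z5: Z = jωL = j·628.3·0.0812 = 0 + j51.02 Ω
Step 3 — Bridge requires nodal analysis (the Z5 bridge couples midpoints C and D, so the two paths cannot be reduced to a simple series/parallel combination). Setting node B to ground and injecting 1 A at node A, the 3-node admittance system at A, C, D solves to V_A = Z_AB = 6.839 + j144.3 Ω = 144.4∠87.3° Ω.
Step 4 — Source phasor: V = 77.5∠90.0° V = 0 + j77.5 V.
Step 5 — Current: I = V / Z = 0.536 + j0.02541 A = 0.5366∠2.7° A.
Step 6 — Complex power: S = V·I* = 1.969 + j41.54 VA.
Step 7 — Real power: P = Re(S) = 1.969 W.
Step 8 — Reactive power: Q = Im(S) = 41.54 VAR.
Step 9 — Apparent power: |S| = 41.59 VA.
Step 10 — Power factor: PF = P/|S| = 0.04735 (lagging).

(a) P = 1.969 W  (b) Q = 41.54 VAR  (c) S = 41.59 VA  (d) PF = 0.04735 (lagging)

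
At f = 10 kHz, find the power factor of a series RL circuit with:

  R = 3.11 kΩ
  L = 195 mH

Step 1 — Angular frequency: ω = 2π·f = 2π·1e+04 = 6.283e+04 rad/s.
Step 2 — Component impedances:
  R: Z = R = 3110 Ω
  L: Z = jωL = j·6.283e+04·0.195 = 0 + j1.225e+04 Ω
Step 3 — Series combination: Z_total = R + L = 3110 + j1.225e+04 Ω = 1.264e+04∠75.8° Ω.
Step 4 — Power factor: PF = cos(φ) = Re(Z)/|Z| = 3110/1.264e+04 = 0.246.
Step 5 — Type: Im(Z) = 1.225e+04 ⇒ lagging (phase φ = 75.8°).

PF = 0.246 (lagging, φ = 75.8°)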